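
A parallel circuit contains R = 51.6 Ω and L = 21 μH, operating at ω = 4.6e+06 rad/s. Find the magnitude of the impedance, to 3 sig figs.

X_L = ωL = 96.6 Ω
Parallel: admittances add. Y = 1/R + 1/(jωL)
Y = (0.0194 − j0.0104) S
|Y| = 0.0220 S → |Z| = 1/|Y| = 45.5 Ω, ∠Z = −∠Y = 28.1°

45.5 Ω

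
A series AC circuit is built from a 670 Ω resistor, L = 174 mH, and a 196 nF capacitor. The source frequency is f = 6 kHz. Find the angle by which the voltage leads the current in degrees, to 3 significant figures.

ω = 2πf = 37700 rad/s
X_L = ωL = 6560 Ω
X_C = 1/(ωC) = 135 Ω
Net reactance X = X_L − X_C = 6420 Ω
Z = 670 + j6420 Ω
|Z| = √(670² + 6420²) = 6460 Ω
∠Z = arctan(6420/670) = 84.0°

84.0°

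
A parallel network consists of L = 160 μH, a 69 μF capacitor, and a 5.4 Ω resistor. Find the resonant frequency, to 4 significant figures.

1.515 kHz

ω₀ = 1/√(LC) = 1/√(0.00016 × 6.9e-05) = 9517 rad/s
f₀ = ω₀/(2π) = 1.515 kHz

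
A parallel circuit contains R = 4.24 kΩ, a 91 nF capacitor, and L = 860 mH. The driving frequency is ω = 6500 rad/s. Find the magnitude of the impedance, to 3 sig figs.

X_L = ωL = 5590 Ω
X_C = 1/(ωC) = 1690 Ω
Parallel: admittances add. Y = 1/R + 1/(jωL) + jωC
Y = (0.000236 + j0.000413) S
|Y| = 0.000475 S → |Z| = 1/|Y| = 2100 Ω, ∠Z = −∠Y = -60.2°

2100 Ω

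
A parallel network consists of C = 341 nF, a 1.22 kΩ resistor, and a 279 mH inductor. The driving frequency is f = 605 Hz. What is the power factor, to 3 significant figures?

ω = 2πf = 3801 rad/s
X_L = ωL = 1060 Ω
X_C = 1/(ωC) = 771 Ω
Parallel: admittances add. Y = 1/R + 1/(jωL) + jωC
Y = (0.000820 + j0.000353) S
|Y| = 0.000893 S → |Z| = 1/|Y| = 1120 Ω, ∠Z = −∠Y = -23.3°
cos φ = cos(-23.3°) = 0.918

0.918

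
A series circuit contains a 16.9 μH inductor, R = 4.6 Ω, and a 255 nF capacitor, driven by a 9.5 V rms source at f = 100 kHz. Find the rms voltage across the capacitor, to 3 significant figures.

ω = 2πf = 628300 rad/s
X_L = ωL = 10.6 Ω
X_C = 1/(ωC) = 6.24 Ω
Net reactance X = X_L − X_C = 4.38 Ω
Z = 4.60 + j4.38 Ω
|Z| = √(4.60² + 4.38²) = 6.35 Ω
I = V/|Z| = 1.50 A
V_C = I·|Z_C| = 1.50 × 6.24 = 9.34 V

9.34 V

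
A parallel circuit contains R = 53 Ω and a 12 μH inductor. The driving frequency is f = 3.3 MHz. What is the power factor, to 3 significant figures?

ω = 2πf = 2.073e+07 rad/s
X_L = ωL = 249 Ω
Parallel: admittances add. Y = 1/R + 1/(jωL)
Y = (0.0189 − j0.00402) S
|Y| = 0.0193 S → |Z| = 1/|Y| = 51.8 Ω, ∠Z = −∠Y = 12.0°
cos φ = cos(12.0°) = 0.978

0.978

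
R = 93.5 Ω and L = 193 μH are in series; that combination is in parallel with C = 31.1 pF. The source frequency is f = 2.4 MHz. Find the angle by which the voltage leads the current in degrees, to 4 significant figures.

ω = 2πf = 1.508e+07 rad/s
X_L = ωL = 2910 Ω
X_C = 1/(ωC) = 2132 Ω
Branch 1 (R+jX_L): Z₁ = 93.50 + j2910 Ω, |Z₁| = 2912 Ω
Branch 2 (−jX_C): Z₂ = −j2132 Ω
Parallel: Z = Z₁Z₂/(Z₁+Z₂), |Z| = 7923 Ω, ∠Z = -84.99°

-84.99°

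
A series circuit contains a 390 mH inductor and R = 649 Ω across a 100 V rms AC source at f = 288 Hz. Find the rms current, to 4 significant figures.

104.3 mA

ω = 2πf = 1810 rad/s
X_L = ωL = 705.7 Ω
Z = 649.0 + j705.7 Ω
|Z| = √(649.0² + 705.7²) = 958.8 Ω
I = V/|Z| = 100/958.8 = 104.3 mA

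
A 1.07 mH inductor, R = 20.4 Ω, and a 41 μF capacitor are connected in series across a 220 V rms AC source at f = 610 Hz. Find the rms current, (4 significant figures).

ω = 2πf = 3833 rad/s
X_L = ωL = 4.101 Ω
X_C = 1/(ωC) = 6.364 Ω
Net reactance X = X_L − X_C = -2.263 Ω
Z = 20.40 − j2.263 Ω
|Z| = √(20.40² + 2.263²) = 20.53 Ω
I = V/|Z| = 220/20.53 = 10.72 A

10.72 A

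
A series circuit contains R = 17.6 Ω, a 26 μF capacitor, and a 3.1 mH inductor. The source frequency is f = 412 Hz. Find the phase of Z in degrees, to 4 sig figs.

-21.22°

ω = 2πf = 2589 rad/s
X_L = ωL = 8.025 Ω
X_C = 1/(ωC) = 14.86 Ω
Net reactance X = X_L − X_C = -6.833 Ω
Z = 17.60 − j6.833 Ω
|Z| = √(17.60² + 6.833²) = 18.88 Ω
∠Z = arctan(-6.833/17.60) = -21.22°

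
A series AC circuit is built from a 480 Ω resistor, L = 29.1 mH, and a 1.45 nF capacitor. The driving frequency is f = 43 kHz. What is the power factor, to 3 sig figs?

ω = 2πf = 270200 rad/s
X_L = ωL = 7860 Ω
X_C = 1/(ωC) = 2550 Ω
Net reactance X = X_L − X_C = 5310 Ω
Z = 480 + j5310 Ω
|Z| = √(480² + 5310²) = 5330 Ω
∠Z = arctan(5310/480) = 84.8°
cos φ = cos(84.8°) = 0.0900

0.0900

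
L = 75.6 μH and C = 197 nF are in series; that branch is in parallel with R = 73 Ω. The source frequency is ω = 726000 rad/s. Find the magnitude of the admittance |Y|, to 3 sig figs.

X_L = ωL = 54.9 Ω
X_C = 1/(ωC) = 6.99 Ω
Branch 1: Z₁ = R = 73.0 Ω
Branch 2 (series LC): Z₂ = j(X_L − X_C) = j47.9 Ω
Parallel: Z = Z₁Z₂/(Z₁+Z₂), |Z| = 40.0 Ω, ∠Z = 56.7°
|Y| = 1/|Z| = 25.0 mS

25.0 mS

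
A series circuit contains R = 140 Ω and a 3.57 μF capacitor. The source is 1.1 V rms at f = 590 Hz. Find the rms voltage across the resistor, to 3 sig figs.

0.968 V

ω = 2πf = 3707 rad/s
X_C = 1/(ωC) = 75.6 Ω
Z = 140 − j75.6 Ω
|Z| = √(140² + 75.6²) = 159 Ω
I = V/|Z| = 6.91 mA
V_R = I·|Z_R| = 0.00691 × 140 = 0.968 V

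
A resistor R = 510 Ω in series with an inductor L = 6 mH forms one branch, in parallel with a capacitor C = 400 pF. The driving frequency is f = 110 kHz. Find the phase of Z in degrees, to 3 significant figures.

-53.1°

ω = 2πf = 691200 rad/s
X_L = ωL = 4150 Ω
X_C = 1/(ωC) = 3620 Ω
Branch 1 (R+jX_L): Z₁ = 510 + j4150 Ω, |Z₁| = 4180 Ω
Branch 2 (−jX_C): Z₂ = −j3620 Ω
Parallel: Z = Z₁Z₂/(Z₁+Z₂), |Z| = 20600 Ω, ∠Z = -53.1°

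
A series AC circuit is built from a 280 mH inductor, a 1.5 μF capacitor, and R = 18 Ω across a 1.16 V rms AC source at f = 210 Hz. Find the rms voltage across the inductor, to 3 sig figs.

ω = 2πf = 1319 rad/s
X_L = ωL = 369 Ω
X_C = 1/(ωC) = 505 Ω
Net reactance X = X_L − X_C = -136 Ω
Z = 18.0 − j136 Ω
|Z| = √(18.0² + 136²) = 137 Ω
I = V/|Z| = 8.47 mA
V_L = I·|Z_L| = 0.00847 × 369 = 3.13 V

3.13 V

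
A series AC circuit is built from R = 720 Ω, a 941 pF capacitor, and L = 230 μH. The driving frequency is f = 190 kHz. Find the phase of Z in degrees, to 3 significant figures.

ω = 2πf = 1.194e+06 rad/s
X_L = ωL = 275 Ω
X_C = 1/(ωC) = 890 Ω
Net reactance X = X_L − X_C = -616 Ω
Z = 720 − j616 Ω
|Z| = √(720² + 616²) = 947 Ω
∠Z = arctan(-616/720) = -40.5°

-40.5°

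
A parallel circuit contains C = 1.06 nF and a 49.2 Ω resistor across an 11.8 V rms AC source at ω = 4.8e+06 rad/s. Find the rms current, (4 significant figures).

247.2 mA

X_C = 1/(ωC) = 196.5 Ω
Parallel: admittances add. Y = 1/R + jωC
Y = (0.02033 + j0.005088) S
|Y| = 0.02095 S → |Z| = 1/|Y| = 47.73 Ω, ∠Z = −∠Y = -14.05°
I = V/|Z| = 11.8/47.73 = 247.2 mA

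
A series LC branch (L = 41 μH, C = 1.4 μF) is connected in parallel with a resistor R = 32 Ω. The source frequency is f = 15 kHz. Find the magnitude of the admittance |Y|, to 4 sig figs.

ω = 2πf = 94250 rad/s
X_L = ωL = 3.864 Ω
X_C = 1/(ωC) = 7.579 Ω
Branch 1: Z₁ = R = 32.00 Ω
Branch 2 (series LC): Z₂ = j(X_L − X_C) = −j3.715 Ω
Parallel: Z = Z₁Z₂/(Z₁+Z₂), |Z| = 3.690 Ω, ∠Z = -83.38°
|Y| = 1/|Z| = 271.0 mS

271.0 mS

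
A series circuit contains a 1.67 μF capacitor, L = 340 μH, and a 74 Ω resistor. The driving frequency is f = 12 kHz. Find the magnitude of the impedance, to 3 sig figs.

ω = 2πf = 75400 rad/s
X_L = ωL = 25.6 Ω
X_C = 1/(ωC) = 7.94 Ω
Net reactance X = X_L − X_C = 17.7 Ω
Z = 74.0 + j17.7 Ω
|Z| = √(74.0² + 17.7²) = 76.1 Ω

76.1 Ω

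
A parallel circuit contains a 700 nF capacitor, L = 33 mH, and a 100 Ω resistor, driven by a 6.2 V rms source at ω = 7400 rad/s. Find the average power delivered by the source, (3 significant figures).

384 mW

X_L = ωL = 244 Ω
X_C = 1/(ωC) = 193 Ω
Parallel: admittances add. Y = 1/R + 1/(jωL) + jωC
Y = (0.0100 + j0.00108) S
|Y| = 0.0101 S → |Z| = 1/|Y| = 99.4 Ω, ∠Z = −∠Y = -6.19°
I = V/|Z| = 62.4 mA
P = VI cos φ = 6.2 × 0.0624 × cos(-6.19°) = 384 mW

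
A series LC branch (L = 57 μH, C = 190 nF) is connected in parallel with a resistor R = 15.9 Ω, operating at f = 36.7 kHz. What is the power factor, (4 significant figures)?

0.5200

ω = 2πf = 230600 rad/s
X_L = ωL = 13.14 Ω
X_C = 1/(ωC) = 22.82 Ω
Branch 1: Z₁ = R = 15.90 Ω
Branch 2 (series LC): Z₂ = j(X_L − X_C) = −j9.681 Ω
Parallel: Z = Z₁Z₂/(Z₁+Z₂), |Z| = 8.269 Ω, ∠Z = -58.66°
cos φ = cos(-58.66°) = 0.5200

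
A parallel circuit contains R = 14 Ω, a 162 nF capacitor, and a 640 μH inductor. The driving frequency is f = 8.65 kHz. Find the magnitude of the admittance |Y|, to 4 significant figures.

74.16 mS

ω = 2πf = 54350 rad/s
X_L = ωL = 34.78 Ω
X_C = 1/(ωC) = 113.6 Ω
Parallel: admittances add. Y = 1/R + 1/(jωL) + jωC
Y = (0.07143 − j0.01994) S
|Y| = 0.07416 S → |Z| = 1/|Y| = 13.48 Ω, ∠Z = −∠Y = 15.60°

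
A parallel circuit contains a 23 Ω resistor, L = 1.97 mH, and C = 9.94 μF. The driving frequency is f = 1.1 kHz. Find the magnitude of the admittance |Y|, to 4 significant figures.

ω = 2πf = 6912 rad/s
X_L = ωL = 13.62 Ω
X_C = 1/(ωC) = 14.56 Ω
Parallel: admittances add. Y = 1/R + 1/(jωL) + jωC
Y = (0.04348 − j0.004744) S
|Y| = 0.04374 S → |Z| = 1/|Y| = 22.86 Ω, ∠Z = −∠Y = 6.228°

43.74 mS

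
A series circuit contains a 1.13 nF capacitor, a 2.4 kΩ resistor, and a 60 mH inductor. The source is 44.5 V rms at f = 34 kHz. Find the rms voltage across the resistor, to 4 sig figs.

ω = 2πf = 213600 rad/s
X_L = ωL = 12820 Ω
X_C = 1/(ωC) = 4143 Ω
Net reactance X = X_L − X_C = 8675 Ω
Z = 2400 + j8675 Ω
|Z| = √(2400² + 8675²) = 9001 Ω
I = V/|Z| = 4.944 mA
V_R = I·|Z_R| = 0.004944 × 2400 = 11.87 V

11.87 V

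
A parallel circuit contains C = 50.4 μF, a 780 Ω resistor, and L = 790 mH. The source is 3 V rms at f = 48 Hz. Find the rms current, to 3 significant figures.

33.2 mA

ω = 2πf = 301.6 rad/s
X_L = ωL = 238 Ω
X_C = 1/(ωC) = 65.8 Ω
Parallel: admittances add. Y = 1/R + 1/(jωL) + jωC
Y = (0.00128 + j0.0110) S
|Y| = 0.0111 S → |Z| = 1/|Y| = 90.3 Ω, ∠Z = −∠Y = -83.4°
I = V/|Z| = 3/90.3 = 33.2 mA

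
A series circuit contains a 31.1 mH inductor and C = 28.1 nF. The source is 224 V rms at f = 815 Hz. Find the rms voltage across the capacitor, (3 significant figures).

229 V

ω = 2πf = 5121 rad/s
X_L = ωL = 159 Ω
X_C = 1/(ωC) = 6950 Ω
Net reactance X = X_L − X_C = -6790 Ω
Z = − j6790 Ω
|Z| = √(0² + 6790²) = 6790 Ω
I = V/|Z| = 33.0 mA
V_C = I·|Z_C| = 0.0330 × 6950 = 229 V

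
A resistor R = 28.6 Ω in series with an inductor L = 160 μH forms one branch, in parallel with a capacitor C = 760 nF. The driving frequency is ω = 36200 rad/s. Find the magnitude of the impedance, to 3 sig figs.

25.3 Ω

X_L = ωL = 5.79 Ω
X_C = 1/(ωC) = 36.3 Ω
Branch 1 (R+jX_L): Z₁ = 28.6 + j5.79 Ω, |Z₁| = 29.2 Ω
Branch 2 (−jX_C): Z₂ = −j36.3 Ω
Parallel: Z = Z₁Z₂/(Z₁+Z₂), |Z| = 25.3 Ω, ∠Z = -31.7°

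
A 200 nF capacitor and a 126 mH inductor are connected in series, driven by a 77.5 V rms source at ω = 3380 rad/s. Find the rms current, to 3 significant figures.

73.6 mA

X_L = ωL = 426 Ω
X_C = 1/(ωC) = 1480 Ω
Net reactance X = X_L − X_C = -1050 Ω
Z = − j1050 Ω
|Z| = √(0² + 1050²) = 1050 Ω
I = V/|Z| = 77.5/1050 = 73.6 mA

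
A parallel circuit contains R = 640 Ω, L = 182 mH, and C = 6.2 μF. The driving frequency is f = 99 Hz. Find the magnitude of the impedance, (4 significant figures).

ω = 2πf = 622.0 rad/s
X_L = ωL = 113.2 Ω
X_C = 1/(ωC) = 259.3 Ω
Parallel: admittances add. Y = 1/R + 1/(jωL) + jωC
Y = (0.001563 − j0.004976) S
|Y| = 0.005216 S → |Z| = 1/|Y| = 191.7 Ω, ∠Z = −∠Y = 72.57°

191.7 Ω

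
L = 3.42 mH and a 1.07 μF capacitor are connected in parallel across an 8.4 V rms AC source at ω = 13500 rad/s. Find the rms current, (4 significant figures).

X_L = ωL = 46.17 Ω
X_C = 1/(ωC) = 69.23 Ω
Parallel: admittances add. Y = 1/(jωL) + jωC
Y = (0 − j0.007214) S
|Y| = 0.007214 S → |Z| = 1/|Y| = 138.6 Ω, ∠Z = −∠Y = 90.00°
I = V/|Z| = 8.4/138.6 = 60.60 mA

60.60 mA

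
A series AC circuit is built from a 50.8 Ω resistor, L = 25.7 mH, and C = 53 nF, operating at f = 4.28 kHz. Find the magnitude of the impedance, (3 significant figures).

ω = 2πf = 26890 rad/s
X_L = ωL = 691 Ω
X_C = 1/(ωC) = 702 Ω
Net reactance X = X_L − X_C = -10.5 Ω
Z = 50.8 − j10.5 Ω
|Z| = √(50.8² + 10.5²) = 51.9 Ω

51.9 Ω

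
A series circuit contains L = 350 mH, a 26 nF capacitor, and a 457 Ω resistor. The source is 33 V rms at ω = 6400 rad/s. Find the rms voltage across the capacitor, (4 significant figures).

X_L = ωL = 2240 Ω
X_C = 1/(ωC) = 6010 Ω
Net reactance X = X_L − X_C = -3770 Ω
Z = 457.0 − j3770 Ω
|Z| = √(457.0² + 3770²) = 3797 Ω
I = V/|Z| = 8.691 mA
V_C = I·|Z_C| = 0.008691 × 6010 = 52.23 V

52.23 V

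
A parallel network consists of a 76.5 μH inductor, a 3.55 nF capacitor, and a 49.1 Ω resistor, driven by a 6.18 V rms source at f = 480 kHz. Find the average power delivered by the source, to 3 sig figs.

ω = 2πf = 3.016e+06 rad/s
X_L = ωL = 231 Ω
X_C = 1/(ωC) = 93.4 Ω
Parallel: admittances add. Y = 1/R + 1/(jωL) + jωC
Y = (0.0204 + j0.00637) S
|Y| = 0.0213 S → |Z| = 1/|Y| = 46.9 Ω, ∠Z = −∠Y = -17.4°
I = V/|Z| = 132 mA
P = VI cos φ = 6.18 × 0.132 × cos(-17.4°) = 778 mW

778 mW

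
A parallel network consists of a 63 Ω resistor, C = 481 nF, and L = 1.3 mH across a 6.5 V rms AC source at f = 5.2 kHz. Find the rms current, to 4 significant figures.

115.0 mA

ω = 2πf = 32670 rad/s
X_L = ωL = 42.47 Ω
X_C = 1/(ωC) = 63.63 Ω
Parallel: admittances add. Y = 1/R + 1/(jωL) + jωC
Y = (0.01587 − j0.007828) S
|Y| = 0.01770 S → |Z| = 1/|Y| = 56.50 Ω, ∠Z = −∠Y = 26.25°
I = V/|Z| = 6.5/56.50 = 115.0 mA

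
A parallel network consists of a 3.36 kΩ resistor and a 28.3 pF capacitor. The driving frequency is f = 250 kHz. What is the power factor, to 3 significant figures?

0.989

ω = 2πf = 1.571e+06 rad/s
X_C = 1/(ωC) = 22500 Ω
Parallel: admittances add. Y = 1/R + jωC
Y = (0.000298 + j4.45e-05) S
|Y| = 0.000301 S → |Z| = 1/|Y| = 3320 Ω, ∠Z = −∠Y = -8.50°
cos φ = cos(-8.50°) = 0.989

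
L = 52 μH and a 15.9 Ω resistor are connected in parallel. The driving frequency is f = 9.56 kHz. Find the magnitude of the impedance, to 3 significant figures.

ω = 2πf = 60070 rad/s
X_L = ωL = 3.12 Ω
Parallel: admittances add. Y = 1/R + 1/(jωL)
Y = (0.0629 − j0.320) S
|Y| = 0.326 S → |Z| = 1/|Y| = 3.06 Ω, ∠Z = −∠Y = 78.9°

3.06 Ω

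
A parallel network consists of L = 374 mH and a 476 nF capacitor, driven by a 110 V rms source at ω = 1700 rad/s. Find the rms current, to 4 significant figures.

X_L = ωL = 635.8 Ω
X_C = 1/(ωC) = 1236 Ω
Parallel: admittances add. Y = 1/(jωL) + jωC
Y = (0 − j0.0007636) S
|Y| = 0.0007636 S → |Z| = 1/|Y| = 1310 Ω, ∠Z = −∠Y = 90.00°
I = V/|Z| = 110/1310 = 84.00 mA

84.00 mA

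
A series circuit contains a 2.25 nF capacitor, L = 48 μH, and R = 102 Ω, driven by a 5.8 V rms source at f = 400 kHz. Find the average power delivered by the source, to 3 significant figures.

ω = 2πf = 2.513e+06 rad/s
X_L = ωL = 121 Ω
X_C = 1/(ωC) = 177 Ω
Net reactance X = X_L − X_C = -56.2 Ω
Z = 102 − j56.2 Ω
|Z| = √(102² + 56.2²) = 116 Ω
∠Z = arctan(-56.2/102) = -28.9°
I = V/|Z| = 49.8 mA
P = VI cos φ = 5.8 × 0.0498 × cos(-28.9°) = 253 mW

253 mW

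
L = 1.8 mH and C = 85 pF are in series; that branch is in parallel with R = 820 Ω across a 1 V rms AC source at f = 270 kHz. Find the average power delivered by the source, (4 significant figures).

1.220 mW

ω = 2πf = 1.696e+06 rad/s
X_L = ωL = 3054 Ω
X_C = 1/(ωC) = 6935 Ω
Branch 1: Z₁ = R = 820.0 Ω
Branch 2 (series LC): Z₂ = j(X_L − X_C) = −j3881 Ω
Parallel: Z = Z₁Z₂/(Z₁+Z₂), |Z| = 802.3 Ω, ∠Z = -11.93°
I = V/|Z| = 1.246 mA
P = VI cos φ = 1 × 0.001246 × cos(-11.93°) = 1.220 mW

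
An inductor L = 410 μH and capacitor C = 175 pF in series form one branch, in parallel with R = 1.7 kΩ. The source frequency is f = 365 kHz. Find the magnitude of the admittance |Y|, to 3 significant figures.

873 μS

ω = 2πf = 2.293e+06 rad/s
X_L = ωL = 940 Ω
X_C = 1/(ωC) = 2490 Ω
Branch 1: Z₁ = R = 1700 Ω
Branch 2 (series LC): Z₂ = j(X_L − X_C) = −j1550 Ω
Parallel: Z = Z₁Z₂/(Z₁+Z₂), |Z| = 1150 Ω, ∠Z = -47.6°
|Y| = 1/|Z| = 873 μS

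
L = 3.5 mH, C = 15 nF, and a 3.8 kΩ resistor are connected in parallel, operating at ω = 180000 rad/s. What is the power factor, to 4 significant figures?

0.2302

X_L = ωL = 630.0 Ω
X_C = 1/(ωC) = 370.4 Ω
Parallel: admittances add. Y = 1/R + 1/(jωL) + jωC
Y = (0.0002632 + j0.001113) S
|Y| = 0.001143 S → |Z| = 1/|Y| = 874.6 Ω, ∠Z = −∠Y = -76.69°
cos φ = cos(-76.69°) = 0.2302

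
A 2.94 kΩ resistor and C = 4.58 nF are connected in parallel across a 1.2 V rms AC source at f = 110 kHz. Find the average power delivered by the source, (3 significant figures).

490 μW

ω = 2πf = 691200 rad/s
X_C = 1/(ωC) = 316 Ω
Parallel: admittances add. Y = 1/R + jωC
Y = (0.000340 + j0.00317) S
|Y| = 0.00318 S → |Z| = 1/|Y| = 314 Ω, ∠Z = −∠Y = -83.9°
I = V/|Z| = 3.82 mA
P = VI cos φ = 1.2 × 0.00382 × cos(-83.9°) = 490 μW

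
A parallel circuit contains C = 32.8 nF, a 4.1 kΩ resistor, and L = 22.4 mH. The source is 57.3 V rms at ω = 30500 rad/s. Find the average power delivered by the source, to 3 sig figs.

801 mW

X_L = ωL = 683 Ω
X_C = 1/(ωC) = 1000 Ω
Parallel: admittances add. Y = 1/R + 1/(jωL) + jωC
Y = (0.000244 − j0.000463) S
|Y| = 0.000524 S → |Z| = 1/|Y| = 1910 Ω, ∠Z = −∠Y = 62.2°
I = V/|Z| = 30.0 mA
P = VI cos φ = 57.3 × 0.0300 × cos(62.2°) = 801 mW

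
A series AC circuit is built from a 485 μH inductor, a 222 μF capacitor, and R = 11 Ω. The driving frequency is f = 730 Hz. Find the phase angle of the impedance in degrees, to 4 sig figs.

ω = 2πf = 4587 rad/s
X_L = ωL = 2.225 Ω
X_C = 1/(ωC) = 0.9821 Ω
Net reactance X = X_L − X_C = 1.242 Ω
Z = 11.00 + j1.242 Ω
|Z| = √(11.00² + 1.242²) = 11.07 Ω
∠Z = arctan(1.242/11.00) = 6.444°

6.444°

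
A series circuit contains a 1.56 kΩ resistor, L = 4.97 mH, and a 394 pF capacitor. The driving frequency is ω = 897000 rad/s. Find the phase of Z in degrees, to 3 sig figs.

46.2°

X_L = ωL = 4460 Ω
X_C = 1/(ωC) = 2830 Ω
Net reactance X = X_L − X_C = 1630 Ω
Z = 1560 + j1630 Ω
|Z| = √(1560² + 1630²) = 2260 Ω
∠Z = arctan(1630/1560) = 46.2°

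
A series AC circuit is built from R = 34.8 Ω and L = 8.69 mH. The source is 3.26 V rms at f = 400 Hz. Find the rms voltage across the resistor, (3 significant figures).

ω = 2πf = 2513 rad/s
X_L = ωL = 21.8 Ω
Z = 34.8 + j21.8 Ω
|Z| = √(34.8² + 21.8²) = 41.1 Ω
I = V/|Z| = 79.3 mA
V_R = I·|Z_R| = 0.0793 × 34.8 = 2.76 V

2.76 V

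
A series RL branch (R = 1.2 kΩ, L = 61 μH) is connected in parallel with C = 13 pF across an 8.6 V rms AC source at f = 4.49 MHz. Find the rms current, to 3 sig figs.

ω = 2πf = 2.821e+07 rad/s
X_L = ωL = 1720 Ω
X_C = 1/(ωC) = 2730 Ω
Branch 1 (R+jX_L): Z₁ = 1200 + j1720 Ω, |Z₁| = 2100 Ω
Branch 2 (−jX_C): Z₂ = −j2730 Ω
Parallel: Z = Z₁Z₂/(Z₁+Z₂), |Z| = 3650 Ω, ∠Z = 5.08°
I = V/|Z| = 8.6/3650 = 2.35 mA

2.35 mA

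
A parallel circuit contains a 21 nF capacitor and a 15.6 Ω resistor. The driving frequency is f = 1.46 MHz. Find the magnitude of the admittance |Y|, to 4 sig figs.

203.0 mS

ω = 2πf = 9.173e+06 rad/s
X_C = 1/(ωC) = 5.191 Ω
Parallel: admittances add. Y = 1/R + jωC
Y = (0.06410 + j0.1926) S
|Y| = 0.2030 S → |Z| = 1/|Y| = 4.925 Ω, ∠Z = −∠Y = -71.59°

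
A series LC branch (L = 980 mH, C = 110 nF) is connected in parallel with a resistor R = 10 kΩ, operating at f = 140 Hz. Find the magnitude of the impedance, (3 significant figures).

ω = 2πf = 879.6 rad/s
X_L = ωL = 862 Ω
X_C = 1/(ωC) = 10300 Ω
Branch 1: Z₁ = R = 10000 Ω
Branch 2 (series LC): Z₂ = j(X_L − X_C) = −j9470 Ω
Parallel: Z = Z₁Z₂/(Z₁+Z₂), |Z| = 6880 Ω, ∠Z = -46.6°

6880 Ω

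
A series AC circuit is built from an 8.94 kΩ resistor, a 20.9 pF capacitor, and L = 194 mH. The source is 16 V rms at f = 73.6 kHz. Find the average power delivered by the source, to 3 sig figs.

8.51 mW

ω = 2πf = 462400 rad/s
X_L = ωL = 89700 Ω
X_C = 1/(ωC) = 103000 Ω
Net reactance X = X_L − X_C = -13800 Ω
Z = 8940 − j13800 Ω
|Z| = √(8940² + 13800²) = 16400 Ω
∠Z = arctan(-13800/8940) = -57.0°
I = V/|Z| = 975 μA
P = VI cos φ = 16 × 0.000975 × cos(-57.0°) = 8.51 mW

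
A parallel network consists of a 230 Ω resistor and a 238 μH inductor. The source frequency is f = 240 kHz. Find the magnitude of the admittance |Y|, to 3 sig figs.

5.16 mS

ω = 2πf = 1.508e+06 rad/s
X_L = ωL = 359 Ω
Parallel: admittances add. Y = 1/R + 1/(jωL)
Y = (0.00435 − j0.00279) S
|Y| = 0.00516 S → |Z| = 1/|Y| = 194 Ω, ∠Z = −∠Y = 32.7°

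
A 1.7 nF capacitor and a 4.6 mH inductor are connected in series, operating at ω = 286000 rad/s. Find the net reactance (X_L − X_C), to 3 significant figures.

-741 Ω

X_L = ωL = 1320 Ω
X_C = 1/(ωC) = 2060 Ω
X = 1320 − 2060 = -741 Ω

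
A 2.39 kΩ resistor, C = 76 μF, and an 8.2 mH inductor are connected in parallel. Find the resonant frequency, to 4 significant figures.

201.6 Hz

ω₀ = 1/√(LC) = 1/√(0.0082 × 7.6e-05) = 1267 rad/s
f₀ = ω₀/(2π) = 201.6 Hz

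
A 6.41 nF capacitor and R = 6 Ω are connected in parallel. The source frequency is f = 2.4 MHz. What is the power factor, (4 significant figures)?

0.8650

ω = 2πf = 1.508e+07 rad/s
X_C = 1/(ωC) = 10.35 Ω
Parallel: admittances add. Y = 1/R + jωC
Y = (0.1667 + j0.09666) S
|Y| = 0.1927 S → |Z| = 1/|Y| = 5.190 Ω, ∠Z = −∠Y = -30.11°
cos φ = cos(-30.11°) = 0.8650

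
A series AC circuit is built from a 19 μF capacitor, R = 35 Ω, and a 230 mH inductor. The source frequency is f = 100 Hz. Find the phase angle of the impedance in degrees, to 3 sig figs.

ω = 2πf = 628.3 rad/s
X_L = ωL = 145 Ω
X_C = 1/(ωC) = 83.8 Ω
Net reactance X = X_L − X_C = 60.7 Ω
Z = 35.0 + j60.7 Ω
|Z| = √(35.0² + 60.7²) = 70.1 Ω
∠Z = arctan(60.7/35.0) = 60.1°

60.1°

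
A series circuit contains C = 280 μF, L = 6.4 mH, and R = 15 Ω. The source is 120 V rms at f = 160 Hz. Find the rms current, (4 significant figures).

ω = 2πf = 1005 rad/s
X_L = ωL = 6.434 Ω
X_C = 1/(ωC) = 3.553 Ω
Net reactance X = X_L − X_C = 2.881 Ω
Z = 15.00 + j2.881 Ω
|Z| = √(15.00² + 2.881²) = 15.27 Ω
I = V/|Z| = 120/15.27 = 7.856 A

7.856 A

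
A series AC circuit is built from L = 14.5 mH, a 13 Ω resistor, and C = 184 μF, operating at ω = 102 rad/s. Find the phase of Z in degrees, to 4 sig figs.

-75.91°

X_L = ωL = 1.479 Ω
X_C = 1/(ωC) = 53.28 Ω
Net reactance X = X_L − X_C = -51.80 Ω
Z = 13.00 − j51.80 Ω
|Z| = √(13.00² + 51.80²) = 53.41 Ω
∠Z = arctan(-51.80/13.00) = -75.91°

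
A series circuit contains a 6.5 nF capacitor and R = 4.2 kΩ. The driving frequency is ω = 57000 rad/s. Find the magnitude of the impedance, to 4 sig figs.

X_C = 1/(ωC) = 2699 Ω
Z = 4200 − j2699 Ω
|Z| = √(4200² + 2699²) = 4992 Ω

4992 Ω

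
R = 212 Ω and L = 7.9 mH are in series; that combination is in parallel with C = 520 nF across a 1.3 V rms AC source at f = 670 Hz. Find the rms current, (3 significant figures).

6.28 mA

ω = 2πf = 4210 rad/s
X_L = ωL = 33.3 Ω
X_C = 1/(ωC) = 457 Ω
Branch 1 (R+jX_L): Z₁ = 212 + j33.3 Ω, |Z₁| = 215 Ω
Branch 2 (−jX_C): Z₂ = −j457 Ω
Parallel: Z = Z₁Z₂/(Z₁+Z₂), |Z| = 207 Ω, ∠Z = -17.7°
I = V/|Z| = 1.3/207 = 6.28 mA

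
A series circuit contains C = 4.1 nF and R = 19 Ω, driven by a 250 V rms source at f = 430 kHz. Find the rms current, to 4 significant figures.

ω = 2πf = 2.702e+06 rad/s
X_C = 1/(ωC) = 90.28 Ω
Z = 19.00 − j90.28 Ω
|Z| = √(19.00² + 90.28²) = 92.25 Ω
I = V/|Z| = 250/92.25 = 2.710 A

2.710 A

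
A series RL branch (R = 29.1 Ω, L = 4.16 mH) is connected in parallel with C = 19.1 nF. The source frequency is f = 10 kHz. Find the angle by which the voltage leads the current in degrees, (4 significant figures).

ω = 2πf = 62830 rad/s
X_L = ωL = 261.4 Ω
X_C = 1/(ωC) = 833.3 Ω
Branch 1 (R+jX_L): Z₁ = 29.10 + j261.4 Ω, |Z₁| = 263.0 Ω
Branch 2 (−jX_C): Z₂ = −j833.3 Ω
Parallel: Z = Z₁Z₂/(Z₁+Z₂), |Z| = 382.7 Ω, ∠Z = 80.73°

80.73°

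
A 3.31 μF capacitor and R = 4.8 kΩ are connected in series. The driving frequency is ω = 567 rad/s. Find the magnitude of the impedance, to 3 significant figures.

X_C = 1/(ωC) = 533 Ω
Z = 4800 − j533 Ω
|Z| = √(4800² + 533²) = 4830 Ω

4830 Ω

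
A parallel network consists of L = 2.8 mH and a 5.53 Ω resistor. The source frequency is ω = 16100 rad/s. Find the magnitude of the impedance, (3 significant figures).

X_L = ωL = 45.1 Ω
Parallel: admittances add. Y = 1/R + 1/(jωL)
Y = (0.181 − j0.0222) S
|Y| = 0.182 S → |Z| = 1/|Y| = 5.49 Ω, ∠Z = −∠Y = 6.99°

5.49 Ω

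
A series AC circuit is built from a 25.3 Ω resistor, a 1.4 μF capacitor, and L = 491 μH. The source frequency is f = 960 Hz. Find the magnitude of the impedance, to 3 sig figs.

118 Ω

ω = 2πf = 6032 rad/s
X_L = ωL = 2.96 Ω
X_C = 1/(ωC) = 118 Ω
Net reactance X = X_L − X_C = -115 Ω
Z = 25.3 − j115 Ω
|Z| = √(25.3² + 115²) = 118 Ω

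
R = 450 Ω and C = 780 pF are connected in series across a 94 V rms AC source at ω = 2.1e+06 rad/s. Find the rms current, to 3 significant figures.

124 mA

X_C = 1/(ωC) = 611 Ω
Z = 450 − j611 Ω
|Z| = √(450² + 611²) = 758 Ω
I = V/|Z| = 94/758 = 124 mA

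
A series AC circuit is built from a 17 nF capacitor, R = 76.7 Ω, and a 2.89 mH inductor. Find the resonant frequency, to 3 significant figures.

ω₀ = 1/√(LC) = 1/√(0.00289 × 1.7e-08) = 142700 rad/s
f₀ = ω₀/(2π) = 22.7 kHz

22.7 kHz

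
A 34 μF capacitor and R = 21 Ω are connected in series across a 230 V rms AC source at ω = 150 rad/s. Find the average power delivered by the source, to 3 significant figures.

X_C = 1/(ωC) = 196 Ω
Z = 21.0 − j196 Ω
|Z| = √(21.0² + 196²) = 197 Ω
∠Z = arctan(-196/21.0) = -83.9°
I = V/|Z| = 1.17 A
P = VI cos φ = 230 × 1.17 × cos(-83.9°) = 28.6 W

28.6 W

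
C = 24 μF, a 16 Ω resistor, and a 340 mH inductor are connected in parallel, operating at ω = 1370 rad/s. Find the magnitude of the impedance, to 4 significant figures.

X_L = ωL = 465.8 Ω
X_C = 1/(ωC) = 30.41 Ω
Parallel: admittances add. Y = 1/R + 1/(jωL) + jωC
Y = (0.06250 + j0.03073) S
|Y| = 0.06965 S → |Z| = 1/|Y| = 14.36 Ω, ∠Z = −∠Y = -26.18°

14.36 Ω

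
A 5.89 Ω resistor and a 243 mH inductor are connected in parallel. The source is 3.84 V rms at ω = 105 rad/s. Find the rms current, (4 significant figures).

669.1 mA

X_L = ωL = 25.52 Ω
Parallel: admittances add. Y = 1/R + 1/(jωL)
Y = (0.1698 − j0.03919) S
|Y| = 0.1742 S → |Z| = 1/|Y| = 5.739 Ω, ∠Z = −∠Y = 13.00°
I = V/|Z| = 3.84/5.739 = 669.1 mA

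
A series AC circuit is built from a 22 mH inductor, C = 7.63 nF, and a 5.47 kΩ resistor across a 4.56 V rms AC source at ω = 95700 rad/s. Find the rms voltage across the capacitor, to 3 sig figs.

X_L = ωL = 2110 Ω
X_C = 1/(ωC) = 1370 Ω
Net reactance X = X_L − X_C = 736 Ω
Z = 5470 + j736 Ω
|Z| = √(5470² + 736²) = 5520 Ω
I = V/|Z| = 826 μA
V_C = I·|Z_C| = 0.000826 × 1370 = 1.13 V

1.13 V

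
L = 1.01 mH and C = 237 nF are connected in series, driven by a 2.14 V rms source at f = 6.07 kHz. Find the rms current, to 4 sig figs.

29.68 mA

ω = 2πf = 38140 rad/s
X_L = ωL = 38.52 Ω
X_C = 1/(ωC) = 110.6 Ω
Net reactance X = X_L − X_C = -72.11 Ω
Z = − j72.11 Ω
|Z| = √(0² + 72.11²) = 72.11 Ω
I = V/|Z| = 2.14/72.11 = 29.68 mA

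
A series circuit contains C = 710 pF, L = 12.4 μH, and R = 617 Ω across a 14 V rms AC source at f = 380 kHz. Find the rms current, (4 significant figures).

ω = 2πf = 2.388e+06 rad/s
X_L = ωL = 29.61 Ω
X_C = 1/(ωC) = 589.9 Ω
Net reactance X = X_L − X_C = -560.3 Ω
Z = 617.0 − j560.3 Ω
|Z| = √(617.0² + 560.3²) = 833.4 Ω
I = V/|Z| = 14/833.4 = 16.80 mA

16.80 mA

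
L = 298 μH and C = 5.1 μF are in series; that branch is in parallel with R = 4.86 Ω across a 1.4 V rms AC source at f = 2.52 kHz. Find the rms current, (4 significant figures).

ω = 2πf = 15830 rad/s
X_L = ωL = 4.718 Ω
X_C = 1/(ωC) = 12.38 Ω
Branch 1: Z₁ = R = 4.860 Ω
Branch 2 (series LC): Z₂ = j(X_L − X_C) = −j7.665 Ω
Parallel: Z = Z₁Z₂/(Z₁+Z₂), |Z| = 4.105 Ω, ∠Z = -32.38°
I = V/|Z| = 1.4/4.105 = 341.1 mA

341.1 mA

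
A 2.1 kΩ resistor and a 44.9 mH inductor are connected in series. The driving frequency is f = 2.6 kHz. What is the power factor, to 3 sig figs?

0.944

ω = 2πf = 16340 rad/s
X_L = ωL = 733 Ω
Z = 2100 + j733 Ω
|Z| = √(2100² + 733²) = 2220 Ω
∠Z = arctan(733/2100) = 19.3°
cos φ = cos(19.3°) = 0.944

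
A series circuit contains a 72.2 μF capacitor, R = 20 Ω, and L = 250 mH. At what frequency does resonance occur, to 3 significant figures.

ω₀ = 1/√(LC) = 1/√(0.25 × 7.22e-05) = 235.4 rad/s
f₀ = ω₀/(2π) = 37.5 Hz

37.5 Hz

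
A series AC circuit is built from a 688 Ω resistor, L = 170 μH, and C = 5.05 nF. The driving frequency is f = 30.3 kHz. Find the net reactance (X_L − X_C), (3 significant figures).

-1010 Ω

ω = 2πf = 190400 rad/s
X_L = ωL = 32.4 Ω
X_C = 1/(ωC) = 1040 Ω
X = 32.4 − 1040 = -1010 Ω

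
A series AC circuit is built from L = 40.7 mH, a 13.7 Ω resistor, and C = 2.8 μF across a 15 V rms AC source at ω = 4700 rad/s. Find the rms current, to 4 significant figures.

X_L = ωL = 191.3 Ω
X_C = 1/(ωC) = 75.99 Ω
Net reactance X = X_L − X_C = 115.3 Ω
Z = 13.70 + j115.3 Ω
|Z| = √(13.70² + 115.3²) = 116.1 Ω
I = V/|Z| = 15/116.1 = 129.2 mA

129.2 mA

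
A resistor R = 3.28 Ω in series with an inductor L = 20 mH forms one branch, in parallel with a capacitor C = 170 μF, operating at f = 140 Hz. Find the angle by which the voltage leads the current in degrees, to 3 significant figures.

ω = 2πf = 879.6 rad/s
X_L = ωL = 17.6 Ω
X_C = 1/(ωC) = 6.69 Ω
Branch 1 (R+jX_L): Z₁ = 3.28 + j17.6 Ω, |Z₁| = 17.9 Ω
Branch 2 (−jX_C): Z₂ = −j6.69 Ω
Parallel: Z = Z₁Z₂/(Z₁+Z₂), |Z| = 10.5 Ω, ∠Z = -83.8°

-83.8°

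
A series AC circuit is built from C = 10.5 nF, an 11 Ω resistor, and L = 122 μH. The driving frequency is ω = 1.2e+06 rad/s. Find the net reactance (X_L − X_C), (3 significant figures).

67.0 Ω

X_L = ωL = 146 Ω
X_C = 1/(ωC) = 79.4 Ω
X = 146 − 79.4 = 67.0 Ω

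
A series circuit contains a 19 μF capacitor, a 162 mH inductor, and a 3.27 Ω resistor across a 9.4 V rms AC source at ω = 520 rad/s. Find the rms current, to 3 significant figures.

544 mA

X_L = ωL = 84.2 Ω
X_C = 1/(ωC) = 101 Ω
Net reactance X = X_L − X_C = -17.0 Ω
Z = 3.27 − j17.0 Ω
|Z| = √(3.27² + 17.0²) = 17.3 Ω
I = V/|Z| = 9.4/17.3 = 544 mA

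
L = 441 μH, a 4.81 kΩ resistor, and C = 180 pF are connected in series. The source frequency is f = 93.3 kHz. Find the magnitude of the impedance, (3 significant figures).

ω = 2πf = 586200 rad/s
X_L = ωL = 259 Ω
X_C = 1/(ωC) = 9480 Ω
Net reactance X = X_L − X_C = -9220 Ω
Z = 4810 − j9220 Ω
|Z| = √(4810² + 9220²) = 10400 Ω

10400 Ω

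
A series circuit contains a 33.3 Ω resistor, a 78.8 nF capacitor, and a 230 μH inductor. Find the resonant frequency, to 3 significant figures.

ω₀ = 1/√(LC) = 1/√(0.00023 × 7.88e-08) = 234900 rad/s
f₀ = ω₀/(2π) = 37.4 kHz

37.4 kHz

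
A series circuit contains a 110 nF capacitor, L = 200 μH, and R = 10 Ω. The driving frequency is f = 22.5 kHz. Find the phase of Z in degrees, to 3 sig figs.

-74.5°

ω = 2πf = 141400 rad/s
X_L = ωL = 28.3 Ω
X_C = 1/(ωC) = 64.3 Ω
Net reactance X = X_L − X_C = -36.0 Ω
Z = 10.0 − j36.0 Ω
|Z| = √(10.0² + 36.0²) = 37.4 Ω
∠Z = arctan(-36.0/10.0) = -74.5°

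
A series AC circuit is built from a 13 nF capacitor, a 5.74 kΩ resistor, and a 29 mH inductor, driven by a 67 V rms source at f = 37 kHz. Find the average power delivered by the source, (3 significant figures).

348 mW

ω = 2πf = 232500 rad/s
X_L = ωL = 6740 Ω
X_C = 1/(ωC) = 331 Ω
Net reactance X = X_L − X_C = 6410 Ω
Z = 5740 + j6410 Ω
|Z| = √(5740² + 6410²) = 8610 Ω
∠Z = arctan(6410/5740) = 48.2°
I = V/|Z| = 7.79 mA
P = VI cos φ = 67 × 0.00779 × cos(48.2°) = 348 mW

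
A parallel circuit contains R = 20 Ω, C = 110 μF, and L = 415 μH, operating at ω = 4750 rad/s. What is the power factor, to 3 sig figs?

0.957

X_L = ωL = 1.97 Ω
X_C = 1/(ωC) = 1.91 Ω
Parallel: admittances add. Y = 1/R + 1/(jωL) + jωC
Y = (0.0500 + j0.0152) S
|Y| = 0.0523 S → |Z| = 1/|Y| = 19.1 Ω, ∠Z = −∠Y = -16.9°
cos φ = cos(-16.9°) = 0.957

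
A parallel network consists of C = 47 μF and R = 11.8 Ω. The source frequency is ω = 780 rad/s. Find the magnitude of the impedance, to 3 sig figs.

10.8 Ω

X_C = 1/(ωC) = 27.3 Ω
Parallel: admittances add. Y = 1/R + jωC
Y = (0.0847 + j0.0367) S
|Y| = 0.0923 S → |Z| = 1/|Y| = 10.8 Ω, ∠Z = −∠Y = -23.4°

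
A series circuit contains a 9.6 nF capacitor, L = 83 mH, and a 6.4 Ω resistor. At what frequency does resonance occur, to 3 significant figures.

ω₀ = 1/√(LC) = 1/√(0.083 × 9.6e-09) = 35430 rad/s
f₀ = ω₀/(2π) = 5.64 kHz

5.64 kHz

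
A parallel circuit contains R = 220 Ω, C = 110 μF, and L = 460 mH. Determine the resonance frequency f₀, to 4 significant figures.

22.37 Hz

ω₀ = 1/√(LC) = 1/√(0.46 × 0.00011) = 140.6 rad/s
f₀ = ω₀/(2π) = 22.37 Hz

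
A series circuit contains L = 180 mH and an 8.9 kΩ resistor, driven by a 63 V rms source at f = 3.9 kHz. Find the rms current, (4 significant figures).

ω = 2πf = 24500 rad/s
X_L = ωL = 4411 Ω
Z = 8900 + j4411 Ω
|Z| = √(8900² + 4411²) = 9933 Ω
I = V/|Z| = 63/9933 = 6.342 mA

6.342 mA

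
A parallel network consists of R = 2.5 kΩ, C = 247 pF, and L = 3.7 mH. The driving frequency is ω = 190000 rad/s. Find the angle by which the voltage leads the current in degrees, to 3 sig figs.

73.8°

X_L = ωL = 703 Ω
X_C = 1/(ωC) = 21300 Ω
Parallel: admittances add. Y = 1/R + 1/(jωL) + jωC
Y = (0.000400 − j0.00138) S
|Y| = 0.00143 S → |Z| = 1/|Y| = 698 Ω, ∠Z = −∠Y = 73.8°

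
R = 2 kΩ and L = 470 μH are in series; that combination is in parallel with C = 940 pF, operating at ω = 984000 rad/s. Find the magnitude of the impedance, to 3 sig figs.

1060 Ω

X_L = ωL = 462 Ω
X_C = 1/(ωC) = 1080 Ω
Branch 1 (R+jX_L): Z₁ = 2000 + j462 Ω, |Z₁| = 2050 Ω
Branch 2 (−jX_C): Z₂ = −j1080 Ω
Parallel: Z = Z₁Z₂/(Z₁+Z₂), |Z| = 1060 Ω, ∠Z = -59.8°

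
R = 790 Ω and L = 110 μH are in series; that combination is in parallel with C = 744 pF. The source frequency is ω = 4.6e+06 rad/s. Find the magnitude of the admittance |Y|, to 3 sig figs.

X_L = ωL = 506 Ω
X_C = 1/(ωC) = 292 Ω
Branch 1 (R+jX_L): Z₁ = 790 + j506 Ω, |Z₁| = 938 Ω
Branch 2 (−jX_C): Z₂ = −j292 Ω
Parallel: Z = Z₁Z₂/(Z₁+Z₂), |Z| = 335 Ω, ∠Z = -72.5°
|Y| = 1/|Z| = 2.99 mS

2.99 mS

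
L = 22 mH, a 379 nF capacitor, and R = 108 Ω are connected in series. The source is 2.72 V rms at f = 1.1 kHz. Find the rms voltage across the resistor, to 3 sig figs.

1.16 V

ω = 2πf = 6912 rad/s
X_L = ωL = 152 Ω
X_C = 1/(ωC) = 382 Ω
Net reactance X = X_L − X_C = -230 Ω
Z = 108 − j230 Ω
|Z| = √(108² + 230²) = 254 Ω
I = V/|Z| = 10.7 mA
V_R = I·|Z_R| = 0.0107 × 108 = 1.16 V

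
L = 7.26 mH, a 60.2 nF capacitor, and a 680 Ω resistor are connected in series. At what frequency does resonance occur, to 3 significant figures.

ω₀ = 1/√(LC) = 1/√(0.00726 × 6.02e-08) = 47830 rad/s
f₀ = ω₀/(2π) = 7.61 kHz

7.61 kHz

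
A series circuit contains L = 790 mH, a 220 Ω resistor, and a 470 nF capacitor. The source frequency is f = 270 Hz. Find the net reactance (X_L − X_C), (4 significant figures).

ω = 2πf = 1696 rad/s
X_L = ωL = 1340 Ω
X_C = 1/(ωC) = 1254 Ω
X = 1340 − 1254 = 86.03 Ω

86.03 Ω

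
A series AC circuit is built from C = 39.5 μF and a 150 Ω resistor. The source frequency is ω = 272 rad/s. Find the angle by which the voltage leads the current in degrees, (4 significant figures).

X_C = 1/(ωC) = 93.08 Ω
Z = 150.0 − j93.08 Ω
|Z| = √(150.0² + 93.08²) = 176.5 Ω
∠Z = arctan(-93.08/150.0) = -31.82°

-31.82°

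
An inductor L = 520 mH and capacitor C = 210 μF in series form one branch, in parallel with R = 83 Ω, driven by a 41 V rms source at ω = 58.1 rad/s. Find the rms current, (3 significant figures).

X_L = ωL = 30.2 Ω
X_C = 1/(ωC) = 82.0 Ω
Branch 1: Z₁ = R = 83.0 Ω
Branch 2 (series LC): Z₂ = j(X_L − X_C) = −j51.7 Ω
Parallel: Z = Z₁Z₂/(Z₁+Z₂), |Z| = 43.9 Ω, ∠Z = -58.1°
I = V/|Z| = 41/43.9 = 934 mA

934 mA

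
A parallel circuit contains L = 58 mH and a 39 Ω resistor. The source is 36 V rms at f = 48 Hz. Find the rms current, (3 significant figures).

2.26 A

ω = 2πf = 301.6 rad/s
X_L = ωL = 17.5 Ω
Parallel: admittances add. Y = 1/R + 1/(jωL)
Y = (0.0256 − j0.0572) S
|Y| = 0.0627 S → |Z| = 1/|Y| = 16.0 Ω, ∠Z = −∠Y = 65.8°
I = V/|Z| = 36/16.0 = 2.26 A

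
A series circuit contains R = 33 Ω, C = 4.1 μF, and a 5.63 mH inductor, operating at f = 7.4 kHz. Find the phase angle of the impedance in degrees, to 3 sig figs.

82.7°

ω = 2πf = 46500 rad/s
X_L = ωL = 262 Ω
X_C = 1/(ωC) = 5.25 Ω
Net reactance X = X_L − X_C = 257 Ω
Z = 33.0 + j257 Ω
|Z| = √(33.0² + 257²) = 259 Ω
∠Z = arctan(257/33.0) = 82.7°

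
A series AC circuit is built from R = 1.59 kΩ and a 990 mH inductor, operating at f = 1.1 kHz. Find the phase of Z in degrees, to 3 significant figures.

76.9°

ω = 2πf = 6912 rad/s
X_L = ωL = 6840 Ω
Z = 1590 + j6840 Ω
|Z| = √(1590² + 6840²) = 7020 Ω
∠Z = arctan(6840/1590) = 76.9°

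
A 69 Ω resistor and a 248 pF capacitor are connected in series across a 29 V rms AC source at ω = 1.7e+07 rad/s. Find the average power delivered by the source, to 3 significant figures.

951 mW

X_C = 1/(ωC) = 237 Ω
Z = 69.0 − j237 Ω
|Z| = √(69.0² + 237²) = 247 Ω
∠Z = arctan(-237/69.0) = -73.8°
I = V/|Z| = 117 mA
P = VI cos φ = 29 × 0.117 × cos(-73.8°) = 951 mW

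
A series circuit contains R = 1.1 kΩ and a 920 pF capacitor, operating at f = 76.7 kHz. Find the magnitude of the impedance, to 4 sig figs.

2509 Ω

ω = 2πf = 481900 rad/s
X_C = 1/(ωC) = 2255 Ω
Z = 1100 − j2255 Ω
|Z| = √(1100² + 2255²) = 2509 Ω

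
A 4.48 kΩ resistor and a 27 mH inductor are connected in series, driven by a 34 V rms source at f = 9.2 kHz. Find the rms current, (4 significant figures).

7.167 mA

ω = 2πf = 57810 rad/s
X_L = ωL = 1561 Ω
Z = 4480 + j1561 Ω
|Z| = √(4480² + 1561²) = 4744 Ω
I = V/|Z| = 34/4744 = 7.167 mA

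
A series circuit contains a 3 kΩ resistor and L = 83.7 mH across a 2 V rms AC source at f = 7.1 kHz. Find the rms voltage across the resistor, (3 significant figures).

1.25 V

ω = 2πf = 44610 rad/s
X_L = ωL = 3730 Ω
Z = 3000 + j3730 Ω
|Z| = √(3000² + 3730²) = 4790 Ω
I = V/|Z| = 418 μA
V_R = I·|Z_R| = 0.000418 × 3000 = 1.25 V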